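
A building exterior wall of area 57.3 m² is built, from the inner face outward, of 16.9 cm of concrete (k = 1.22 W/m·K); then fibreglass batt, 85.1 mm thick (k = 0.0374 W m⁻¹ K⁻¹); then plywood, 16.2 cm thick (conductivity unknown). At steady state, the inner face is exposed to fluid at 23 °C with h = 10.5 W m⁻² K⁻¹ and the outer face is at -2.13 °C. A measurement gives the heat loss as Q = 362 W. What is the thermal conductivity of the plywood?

ΣR = ΔT/Q = |23 − -2.13|/362 = 0.06942 K/W
Known resistances:
  R_conv,in = 1/(hA) = 1/(10.5·57.3) = 0.001662 K/W
  R_concrete = L/(kA) = 0.169/(1.22·57.3) = 0.002418 K/W
  R_fibreglass batt = L/(kA) = 0.0851/(0.0374·57.3) = 0.03971 K/W
R_plywood = ΣR − ΣR_known = 0.06942 − 0.04379 = 0.02563 K/W
L/(kA) = 0.02563 ⇒ k = 0.162/(0.02563·57.3) = 0.110 W/m·K

k = 0.110 W/m·K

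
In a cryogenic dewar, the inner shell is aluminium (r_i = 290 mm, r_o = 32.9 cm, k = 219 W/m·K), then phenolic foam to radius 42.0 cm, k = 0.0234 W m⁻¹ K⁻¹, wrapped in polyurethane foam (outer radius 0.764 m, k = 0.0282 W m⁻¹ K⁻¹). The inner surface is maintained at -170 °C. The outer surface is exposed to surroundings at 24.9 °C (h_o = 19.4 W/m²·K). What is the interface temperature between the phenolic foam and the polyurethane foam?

T = -87.2 °C

Series thermal resistances, inner to outer:
  R_aluminium = (1/0.290 − 1/0.329)/(4πk) = 0.4088/(4π·219) = 1.485×10^-4 K/W
  R_phenolic foam = (1/0.329 − 1/0.420)/(4πk) = 0.6586/(4π·0.0234) = 2.240 K/W
  R_polyurethane foam = (1/0.420 − 1/0.764)/(4πk) = 1.072/(4π·0.0282) = 3.025 K/W
  R_conv,out = 1/(4πr²h) = 1/(4π·0.764²·19.4) = 0.007028 K/W
ΣR = 1.485×10^-4 + 2.240 + 3.025 + 0.007028 = 5.272 K/W
Q = ΔT/ΣR = (-170 °C − 24.9 °C)/5.272 = -36.97 W
From the inner boundary to the phenolic foam/polyurethane foam interface, ΣR_partial = 2.240 K/W.
T_interface = T_in − Q·ΣR_partial = -170 °C − (-36.97)(2.240) = -87.2 °C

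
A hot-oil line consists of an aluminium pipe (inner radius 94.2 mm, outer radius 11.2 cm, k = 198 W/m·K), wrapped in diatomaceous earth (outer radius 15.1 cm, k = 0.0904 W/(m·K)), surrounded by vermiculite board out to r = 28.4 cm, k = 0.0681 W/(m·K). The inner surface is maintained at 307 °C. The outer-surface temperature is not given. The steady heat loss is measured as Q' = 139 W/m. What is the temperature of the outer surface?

Series resistances:
  R'_aluminium = ln(0.112/0.0942)/(2πk) = 0.1731/(2π·198) = 1.391×10^-4 m·K/W
  R'_diatomaceous earth = ln(0.151/0.112)/(2πk) = 0.2988/(2π·0.0904) = 0.5260 m·K/W
  R'_vermiculite board = ln(0.284/0.151)/(2πk) = 0.6317/(2π·0.0681) = 1.476 m·K/W
ΣR = 2.002 m·K/W
ΔT = Q'·ΣR = 139 × 2.002 = 278.3 K
Heat flows outward, so T_out = T_in − ΔT = 307 − 278.3 = 28.7 °C

T_out = 28.7 °C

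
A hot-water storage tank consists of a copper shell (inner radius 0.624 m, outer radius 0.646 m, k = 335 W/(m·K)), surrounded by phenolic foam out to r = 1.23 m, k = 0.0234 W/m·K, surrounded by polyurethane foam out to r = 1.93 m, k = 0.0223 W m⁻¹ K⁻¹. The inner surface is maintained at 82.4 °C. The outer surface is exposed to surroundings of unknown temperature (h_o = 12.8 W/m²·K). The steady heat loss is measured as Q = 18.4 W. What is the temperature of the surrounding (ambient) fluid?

Series resistances:
  R_copper = (1/0.624 − 1/0.646)/(4πk) = 0.05458/(4π·335) = 1.296×10^-5 K/W
  R_phenolic foam = (1/0.646 − 1/1.23)/(4πk) = 0.7350/(4π·0.0234) = 2.499 K/W
  R_polyurethane foam = (1/1.23 − 1/1.93)/(4πk) = 0.2949/(4π·0.0223) = 1.052 K/W
  R_conv,out = 1/(4πr²h) = 1/(4π·1.93²·12.8) = 0.001669 K/W
ΣR = 3.553 K/W
ΔT = Q·ΣR = 18.4 × 3.553 = 65.38 K
Heat flows outward, so T_out = T_in − ΔT = 82.4 − 65.38 = 17.0 °C

T_out = 17.0 °C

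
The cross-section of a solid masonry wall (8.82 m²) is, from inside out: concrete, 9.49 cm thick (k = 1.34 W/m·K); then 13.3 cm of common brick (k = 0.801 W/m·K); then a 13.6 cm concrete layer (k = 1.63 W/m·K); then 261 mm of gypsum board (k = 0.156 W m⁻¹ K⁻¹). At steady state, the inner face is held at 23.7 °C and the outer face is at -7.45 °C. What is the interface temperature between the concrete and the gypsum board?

T = 18.7 °C

Series thermal resistances, inner to outer:
  R_concrete = L/(kA) = 0.0949/(1.34·8.82) = 0.008030 K/W
  R_common brick = L/(kA) = 0.133/(0.801·8.82) = 0.01883 K/W
  R_concrete = L/(kA) = 0.136/(1.63·8.82) = 0.009460 K/W
  R_gypsum board = L/(kA) = 0.261/(0.156·8.82) = 0.1897 K/W
ΣR = 0.008030 + 0.01883 + 0.009460 + 0.1897 = 0.2260 K/W
Q = ΔT/ΣR = (23.7 °C − -7.45 °C)/0.2260 = 137.8 W
From the inner boundary to the concrete/gypsum board interface, ΣR_partial = 0.03632 K/W.
T_interface = T_in − Q·ΣR_partial = 23.7 °C − (137.8)(0.03632) = 18.7 °C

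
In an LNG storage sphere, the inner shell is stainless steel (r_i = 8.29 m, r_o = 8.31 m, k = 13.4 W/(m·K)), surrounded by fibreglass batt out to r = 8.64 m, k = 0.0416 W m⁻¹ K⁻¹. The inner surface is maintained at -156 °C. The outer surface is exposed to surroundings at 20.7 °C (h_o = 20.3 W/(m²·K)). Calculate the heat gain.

Q = 20.0 kW

Treat each layer as a resistance in series:
  R_stainless steel = (1/8.29 − 1/8.31)/(4πk) = 2.903×10^-4/(4π·13.4) = 1.724×10^-6 K/W
  R_fibreglass batt = (1/8.31 − 1/8.64)/(4πk) = 0.004596/(4π·0.0416) = 0.008792 K/W
  R_conv,out = 1/(4πr²h) = 1/(4π·8.64²·20.3) = 5.251×10^-5 K/W
ΣR = 1.724×10^-6 + 0.008792 + 5.251×10^-5 = 0.008846 K/W
Q = ΔT/ΣR = (-156 °C − 20.7 °C)/0.008846 = -20000 W
(Negative Q ⇒ heat flows inward; heat gain = 20000 W.)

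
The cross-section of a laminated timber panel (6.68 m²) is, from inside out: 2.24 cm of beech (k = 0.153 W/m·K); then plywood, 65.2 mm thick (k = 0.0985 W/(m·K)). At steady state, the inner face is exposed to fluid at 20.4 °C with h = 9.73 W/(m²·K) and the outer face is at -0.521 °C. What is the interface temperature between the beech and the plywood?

T = 14.7 °C

Series thermal resistances, inner to outer:
  R_conv,in = 1/(hA) = 1/(9.73·6.68) = 0.01539 K/W
  R_beech = L/(kA) = 0.0224/(0.153·6.68) = 0.02192 K/W
  R_plywood = L/(kA) = 0.0652/(0.0985·6.68) = 0.09909 K/W
ΣR = 0.01539 + 0.02192 + 0.09909 = 0.1364 K/W
Q = ΔT/ΣR = (20.4 °C − -0.521 °C)/0.1364 = 153.4 W
From the inner boundary to the beech/plywood interface, ΣR_partial = 0.03731 K/W.
T_interface = T_in − Q·ΣR_partial = 20.4 °C − (153.4)(0.03731) = 14.7 °C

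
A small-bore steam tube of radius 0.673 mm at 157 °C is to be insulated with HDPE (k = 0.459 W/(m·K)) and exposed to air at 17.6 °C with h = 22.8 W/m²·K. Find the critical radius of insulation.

For a cylinder, r_cr = k_ins/h = 0.459/22.8 = 0.0201 m = 2.01 cm

r_cr = 2.01 cm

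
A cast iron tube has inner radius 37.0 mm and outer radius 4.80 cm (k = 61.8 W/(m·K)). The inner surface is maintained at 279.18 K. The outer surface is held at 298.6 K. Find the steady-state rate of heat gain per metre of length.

Q' = 2πk·ΔT/ln(r₂/r₁) = 2π × 61.8 × 19.42 / ln(0.0480/0.0370) = 29000 W/m

Q' = 29.0 kW/m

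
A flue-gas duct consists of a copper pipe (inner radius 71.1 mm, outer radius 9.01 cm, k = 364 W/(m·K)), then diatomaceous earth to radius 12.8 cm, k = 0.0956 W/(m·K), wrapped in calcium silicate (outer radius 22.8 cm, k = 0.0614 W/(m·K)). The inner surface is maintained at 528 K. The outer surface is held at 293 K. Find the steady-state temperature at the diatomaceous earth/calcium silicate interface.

T = 462 K

Series thermal resistances, inner to outer:
  R'_copper = ln(0.0901/0.0711)/(2πk) = 0.2368/(2π·364) = 1.036×10^-4 m·K/W
  R'_diatomaceous earth = ln(0.128/0.0901)/(2πk) = 0.3511/(2π·0.0956) = 0.5845 m·K/W
  R'_calcium silicate = ln(0.228/0.128)/(2πk) = 0.5773/(2π·0.0614) = 1.496 m·K/W
ΣR = 1.036×10^-4 + 0.5845 + 1.496 = 2.081 m·K/W
Q' = ΔT/ΣR = (528 K − 293 K)/2.081 = 112.9 W/m
From the inner boundary to the diatomaceous earth/calcium silicate interface, ΣR_partial = 0.5846 m·K/W.
T_interface = T_in − Q'·ΣR_partial = 528 K − (112.9)(0.5846) = 462 K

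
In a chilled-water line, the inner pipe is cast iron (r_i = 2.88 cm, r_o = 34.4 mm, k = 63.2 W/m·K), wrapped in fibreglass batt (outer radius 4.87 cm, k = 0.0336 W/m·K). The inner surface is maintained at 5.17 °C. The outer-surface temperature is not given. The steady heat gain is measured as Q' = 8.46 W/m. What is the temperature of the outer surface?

T_out = 19.1 °C

Sum the resistances:
  R'_cast iron = ln(0.0344/0.0288)/(2πk) = 0.1777/(2π·63.2) = 4.474×10^-4 m·K/W
  R'_fibreglass batt = ln(0.0487/0.0344)/(2πk) = 0.3476/(2π·0.0336) = 1.647 m·K/W
ΣR = 1.647 m·K/W
ΔT = Q'·ΣR = 8.46 × 1.647 = 13.93 K
Heat flows inward, so T_out = T_in + ΔT = 5.17 + 13.93 = 19.1 °C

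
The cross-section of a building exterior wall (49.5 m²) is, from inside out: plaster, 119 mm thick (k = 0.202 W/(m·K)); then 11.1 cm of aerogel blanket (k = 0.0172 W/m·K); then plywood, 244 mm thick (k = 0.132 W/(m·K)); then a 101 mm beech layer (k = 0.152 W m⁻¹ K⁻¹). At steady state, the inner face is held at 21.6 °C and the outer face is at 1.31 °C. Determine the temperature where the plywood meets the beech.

T = 2.72 °C

Series thermal resistances, inner to outer:
  R_plaster = L/(kA) = 0.119/(0.202·49.5) = 0.01190 K/W
  R_aerogel blanket = L/(kA) = 0.111/(0.0172·49.5) = 0.1304 K/W
  R_plywood = L/(kA) = 0.244/(0.132·49.5) = 0.03734 K/W
  R_beech = L/(kA) = 0.101/(0.152·49.5) = 0.01342 K/W
ΣR = 0.01190 + 0.1304 + 0.03734 + 0.01342 = 0.1931 K/W
Q = ΔT/ΣR = (21.6 °C − 1.31 °C)/0.1931 = 105.1 W
From the inner boundary to the plywood/beech interface, ΣR_partial = 0.1796 K/W.
T_interface = T_in − Q·ΣR_partial = 21.6 °C − (105.1)(0.1796) = 2.72 °C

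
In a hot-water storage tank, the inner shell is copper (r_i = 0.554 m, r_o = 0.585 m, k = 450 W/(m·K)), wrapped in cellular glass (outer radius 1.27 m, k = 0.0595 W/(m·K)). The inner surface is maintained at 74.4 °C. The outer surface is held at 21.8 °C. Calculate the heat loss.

Resistance network (inner→outer):
  R_copper = (1/0.554 − 1/0.585)/(4πk) = 0.09565/(4π·450) = 1.692×10^-5 K/W
  R_cellular glass = (1/0.585 − 1/1.27)/(4πk) = 0.9220/(4π·0.0595) = 1.233 K/W
ΣR = 1.692×10^-5 + 1.233 = 1.233 K/W
Q = ΔT/ΣR = (74.4 °C − 21.8 °C)/1.233 = 42.7 W

Q = 42.7 W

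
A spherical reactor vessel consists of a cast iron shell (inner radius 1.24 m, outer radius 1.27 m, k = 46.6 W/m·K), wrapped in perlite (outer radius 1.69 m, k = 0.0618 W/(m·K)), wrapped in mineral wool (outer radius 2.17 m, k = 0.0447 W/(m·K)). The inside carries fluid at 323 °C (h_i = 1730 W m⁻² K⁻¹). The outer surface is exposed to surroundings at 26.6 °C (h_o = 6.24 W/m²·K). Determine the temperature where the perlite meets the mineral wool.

Resistance network (inner→outer):
  R_conv,in = 1/(4πr²h) = 1/(4π·1.24²·1730) = 2.992×10^-5 K/W
  R_cast iron = (1/1.24 − 1/1.27)/(4πk) = 0.01905/(4π·46.6) = 3.253×10^-5 K/W
  R_perlite = (1/1.27 − 1/1.69)/(4πk) = 0.1957/(4π·0.0618) = 0.2520 K/W
  R_mineral wool = (1/1.69 − 1/2.17)/(4πk) = 0.1309/(4π·0.0447) = 0.2330 K/W
  R_conv,out = 1/(4πr²h) = 1/(4π·2.17²·6.24) = 0.002708 K/W
ΣR = 2.992×10^-5 + 3.253×10^-5 + 0.2520 + 0.2330 + 0.002708 = 0.4878 K/W
Q = ΔT/ΣR = (323 °C − 26.6 °C)/0.4878 = 607.6 W
From the inner boundary to the perlite/mineral wool interface, ΣR_partial = 0.2521 K/W.
T_interface = T_in − Q·ΣR_partial = 323 °C − (607.6)(0.2521) = 170 °C

T = 170 °C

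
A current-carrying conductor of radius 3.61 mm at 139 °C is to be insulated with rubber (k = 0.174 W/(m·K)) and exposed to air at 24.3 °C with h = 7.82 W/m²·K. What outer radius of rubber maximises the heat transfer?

r_cr = 2.23 cm

For a cylinder, r_cr = k_ins/h = 0.174/7.82 = 0.0223 m = 2.23 cm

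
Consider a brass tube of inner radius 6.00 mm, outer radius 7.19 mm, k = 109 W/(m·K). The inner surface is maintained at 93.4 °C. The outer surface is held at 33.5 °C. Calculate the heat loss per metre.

Q' = 227 kW/m

Q' = 2πk·ΔT/ln(r₂/r₁) = 2π × 109 × 59.9 / ln(0.00719/0.00600) = 2.27×10^5 W/m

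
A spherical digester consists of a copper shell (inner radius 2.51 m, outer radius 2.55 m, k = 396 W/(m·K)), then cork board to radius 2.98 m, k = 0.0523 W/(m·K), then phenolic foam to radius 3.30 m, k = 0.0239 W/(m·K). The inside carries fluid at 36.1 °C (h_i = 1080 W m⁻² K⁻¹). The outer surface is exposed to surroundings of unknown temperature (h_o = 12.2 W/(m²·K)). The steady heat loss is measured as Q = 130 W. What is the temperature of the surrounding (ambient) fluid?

Sum the resistances:
  R_conv,in = 1/(4πr²h) = 1/(4π·2.51²·1080) = 1.170×10^-5 K/W
  R_copper = (1/2.51 − 1/2.55)/(4πk) = 0.006250/(4π·396) = 1.256×10^-6 K/W
  R_cork board = (1/2.55 − 1/2.98)/(4πk) = 0.05659/(4π·0.0523) = 0.08610 K/W
  R_phenolic foam = (1/2.98 − 1/3.30)/(4πk) = 0.03254/(4π·0.0239) = 0.1083 K/W
  R_conv,out = 1/(4πr²h) = 1/(4π·3.30²·12.2) = 5.990×10^-4 K/W
ΣR = 0.1951 K/W
ΔT = Q·ΣR = 130 × 0.1951 = 25.36 K
Heat flows outward, so T_out = T_in − ΔT = 36.1 − 25.36 = 10.7 °C

T_out = 10.7 °C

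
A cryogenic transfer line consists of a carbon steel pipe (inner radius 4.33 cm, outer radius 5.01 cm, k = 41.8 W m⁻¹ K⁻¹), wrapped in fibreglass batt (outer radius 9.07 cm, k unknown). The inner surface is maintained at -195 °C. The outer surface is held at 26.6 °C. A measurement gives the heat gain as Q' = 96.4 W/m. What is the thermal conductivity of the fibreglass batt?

ΣR = ΔT/Q' = |-195 − 26.6|/96.4 = 2.299 m·K/W
Known resistances:
  R'_carbon steel = ln(0.0501/0.0433)/(2πk) = 0.1459/(2π·41.8) = 5.554×10^-4 m·K/W
R_fibreglass batt = ΣR − ΣR_known = 2.299 − 5.554×10^-4 = 2.298 m·K/W
ln(r₂/r₁)/(2πk) = 2.298 ⇒ k = 0.5935/(2π·2.298) = 0.0411 W/m·K

k = 0.0411 W/m·K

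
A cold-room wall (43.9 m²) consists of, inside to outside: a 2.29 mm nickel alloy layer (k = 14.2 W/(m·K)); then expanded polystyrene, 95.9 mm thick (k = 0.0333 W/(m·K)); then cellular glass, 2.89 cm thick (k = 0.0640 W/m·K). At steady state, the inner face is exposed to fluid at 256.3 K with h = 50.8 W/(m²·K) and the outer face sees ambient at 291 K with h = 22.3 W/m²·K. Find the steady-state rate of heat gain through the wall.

Q = 449 W

Series thermal resistances, inner to outer:
  R_conv,in = 1/(hA) = 1/(50.8·43.9) = 4.484×10^-4 K/W
  R_nickel alloy = L/(kA) = 0.00229/(14.2·43.9) = 3.674×10^-6 K/W
  R_expanded polystyrene = L/(kA) = 0.0959/(0.0333·43.9) = 0.06560 K/W
  R_cellular glass = L/(kA) = 0.0289/(0.0640·43.9) = 0.01029 K/W
  R_conv,out = 1/(hA) = 1/(22.3·43.9) = 0.001021 K/W
ΣR = 4.484×10^-4 + 3.674×10^-6 + 0.06560 + 0.01029 + 0.001021 = 0.07736 K/W
Q = ΔT/ΣR = (256.3 K − 291 K)/0.07736 = -449 W
(Negative Q ⇒ heat flows inward; heat gain = 449 W.)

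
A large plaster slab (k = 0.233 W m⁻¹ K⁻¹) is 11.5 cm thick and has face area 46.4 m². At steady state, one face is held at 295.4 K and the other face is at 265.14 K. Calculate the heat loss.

Q = kA·ΔT/L = 0.233 × 46.4 × |295.4 K − 265.14 K| / 0.115 = 2840 W

Q = 2.84 kW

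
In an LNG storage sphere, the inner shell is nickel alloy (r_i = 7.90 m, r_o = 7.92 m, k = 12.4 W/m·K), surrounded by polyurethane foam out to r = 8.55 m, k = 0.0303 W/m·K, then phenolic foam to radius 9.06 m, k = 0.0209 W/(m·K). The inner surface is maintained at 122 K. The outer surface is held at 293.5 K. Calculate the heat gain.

Treat each layer as a resistance in series:
  R_nickel alloy = (1/7.90 − 1/7.92)/(4πk) = 3.197×10^-4/(4π·12.4) = 2.051×10^-6 K/W
  R_polyurethane foam = (1/7.92 − 1/8.55)/(4πk) = 0.009304/(4π·0.0303) = 0.02443 K/W
  R_phenolic foam = (1/8.55 − 1/9.06)/(4πk) = 0.006584/(4π·0.0209) = 0.02507 K/W
ΣR = 2.051×10^-6 + 0.02443 + 0.02507 = 0.04950 K/W
Q = ΔT/ΣR = (122 K − 293.5 K)/0.04950 = -3460 W
(Negative Q ⇒ heat flows inward; heat gain = 3460 W.)

Q = 3.46 kW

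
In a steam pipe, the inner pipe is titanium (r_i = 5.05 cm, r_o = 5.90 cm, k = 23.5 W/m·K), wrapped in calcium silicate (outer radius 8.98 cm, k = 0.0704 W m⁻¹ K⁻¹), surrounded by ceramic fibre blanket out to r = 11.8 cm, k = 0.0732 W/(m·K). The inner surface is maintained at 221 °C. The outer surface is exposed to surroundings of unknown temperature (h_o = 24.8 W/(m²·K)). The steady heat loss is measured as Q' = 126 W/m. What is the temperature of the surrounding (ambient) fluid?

Sum the resistances:
  R'_titanium = ln(0.0590/0.0505)/(2πk) = 0.1556/(2π·23.5) = 0.001054 m·K/W
  R'_calcium silicate = ln(0.0898/0.0590)/(2πk) = 0.4200/(2π·0.0704) = 0.9496 m·K/W
  R'_ceramic fibre blanket = ln(0.118/0.0898)/(2πk) = 0.2731/(2π·0.0732) = 0.5938 m·K/W
  R'_conv,out = 1/(2πr h) = 1/(2π·0.118·24.8) = 0.05439 m·K/W
ΣR = 1.599 m·K/W
ΔT = Q'·ΣR = 126 × 1.599 = 201.5 K
Heat flows outward, so T_out = T_in − ΔT = 221 − 201.5 = 19.5 °C

T_out = 19.5 °C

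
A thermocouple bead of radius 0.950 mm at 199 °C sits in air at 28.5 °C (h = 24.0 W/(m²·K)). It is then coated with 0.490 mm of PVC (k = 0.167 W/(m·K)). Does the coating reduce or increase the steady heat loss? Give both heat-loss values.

increases: 0.0464 → 0.0963 W

Critical radius for a sphere: r_cr = 2k/h = 0.0139 m = 1.39 cm.
Outer radius after coating: r₂ = 9.50×10^-4 + 4.90×10^-4 = 0.001440 m.
Since r₁ < r_cr and r₂ ≤ r_cr, the coating moves toward the maximum at r_cr — heat loss rises.
Bare: R = 1/(4πr₁²h) = 3674 K/W; Q = 170.5/3674 = 0.0464 W.
Coated: R = R_cond + R_conv = 1770 K/W; Q = 170.5/1770 = 0.0963 W.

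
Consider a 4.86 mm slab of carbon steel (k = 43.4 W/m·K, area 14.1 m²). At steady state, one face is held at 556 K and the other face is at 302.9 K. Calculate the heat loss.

Q = kA·ΔT/L = 43.4 × 14.1 × |556 K − 302.9 K| / 0.00486 = 3.19×10^7 W

Q = 3.19×10^7 W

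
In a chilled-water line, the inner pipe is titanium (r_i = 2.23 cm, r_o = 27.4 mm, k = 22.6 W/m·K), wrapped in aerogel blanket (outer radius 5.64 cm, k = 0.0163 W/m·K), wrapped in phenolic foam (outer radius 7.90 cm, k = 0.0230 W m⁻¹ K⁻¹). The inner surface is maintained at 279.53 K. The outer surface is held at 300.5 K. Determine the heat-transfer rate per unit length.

Resistance network (inner→outer):
  R'_titanium = ln(0.0274/0.0223)/(2πk) = 0.2060/(2π·22.6) = 0.001450 m·K/W
  R'_aerogel blanket = ln(0.0564/0.0274)/(2πk) = 0.7219/(2π·0.0163) = 7.049 m·K/W
  R'_phenolic foam = ln(0.0790/0.0564)/(2πk) = 0.3370/(2π·0.0230) = 2.332 m·K/W
ΣR = 0.001450 + 7.049 + 2.332 = 9.382 m·K/W
Q' = ΔT/ΣR = (279.53 K − 300.5 K)/9.382 = -2.24 W/m
(Negative Q' ⇒ heat flows inward; heat gain = 2.24 W/m.)

Q' = 2.24 W/m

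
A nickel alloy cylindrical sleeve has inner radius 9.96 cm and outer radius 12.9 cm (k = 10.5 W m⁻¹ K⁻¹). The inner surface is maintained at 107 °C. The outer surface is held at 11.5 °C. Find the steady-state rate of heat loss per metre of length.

Q' = 24400 W/m

Q' = 2πk·ΔT/ln(r₂/r₁) = 2π × 10.5 × 95.5 / ln(0.129/0.0996) = 24400 W/m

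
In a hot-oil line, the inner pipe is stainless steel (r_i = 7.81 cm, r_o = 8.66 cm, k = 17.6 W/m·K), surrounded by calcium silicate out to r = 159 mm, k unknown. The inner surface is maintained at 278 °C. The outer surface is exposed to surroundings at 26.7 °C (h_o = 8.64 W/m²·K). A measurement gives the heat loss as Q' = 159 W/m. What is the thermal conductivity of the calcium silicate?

k = 0.0661 W/m·K

ΣR = ΔT/Q' = |278 − 26.7|/159 = 1.581 m·K/W
Known resistances:
  R'_stainless steel = ln(0.0866/0.0781)/(2πk) = 0.1033/(2π·17.6) = 9.342×10^-4 m·K/W
  R'_conv,out = 1/(2πr h) = 1/(2π·0.159·8.64) = 0.1159 m·K/W
R_calcium silicate = ΣR − ΣR_known = 1.581 − 0.1168 = 1.464 m·K/W
ln(r₂/r₁)/(2πk) = 1.464 ⇒ k = 0.6076/(2π·1.464) = 0.0661 W/m·K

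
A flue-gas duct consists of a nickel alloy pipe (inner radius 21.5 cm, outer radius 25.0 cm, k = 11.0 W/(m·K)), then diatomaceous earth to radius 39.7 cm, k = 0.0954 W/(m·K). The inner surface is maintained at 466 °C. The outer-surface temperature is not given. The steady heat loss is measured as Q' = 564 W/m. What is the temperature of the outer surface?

Sum the resistances:
  R'_nickel alloy = ln(0.250/0.215)/(2πk) = 0.1508/(2π·11.0) = 0.002182 m·K/W
  R'_diatomaceous earth = ln(0.397/0.250)/(2πk) = 0.4625/(2π·0.0954) = 0.7715 m·K/W
ΣR = 0.7737 m·K/W
ΔT = Q'·ΣR = 564 × 0.7737 = 436.4 K
Heat flows outward, so T_out = T_in − ΔT = 466 − 436.4 = 29.6 °C

T_out = 29.6 °C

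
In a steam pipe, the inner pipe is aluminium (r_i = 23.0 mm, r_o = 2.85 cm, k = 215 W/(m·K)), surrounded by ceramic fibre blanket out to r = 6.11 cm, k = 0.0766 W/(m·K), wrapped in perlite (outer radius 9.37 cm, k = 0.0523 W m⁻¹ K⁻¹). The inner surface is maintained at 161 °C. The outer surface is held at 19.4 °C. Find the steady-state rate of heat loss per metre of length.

Q' = 49.1 W/m

Treat each layer as a resistance in series:
  R'_aluminium = ln(0.0285/0.0230)/(2πk) = 0.2144/(2π·215) = 1.587×10^-4 m·K/W
  R'_ceramic fibre blanket = ln(0.0611/0.0285)/(2πk) = 0.7626/(2π·0.0766) = 1.585 m·K/W
  R'_perlite = ln(0.0937/0.0611)/(2πk) = 0.4276/(2π·0.0523) = 1.301 m·K/W
ΣR = 1.587×10^-4 + 1.585 + 1.301 = 2.886 m·K/W
Q' = ΔT/ΣR = (161 °C − 19.4 °C)/2.886 = 49.1 W/m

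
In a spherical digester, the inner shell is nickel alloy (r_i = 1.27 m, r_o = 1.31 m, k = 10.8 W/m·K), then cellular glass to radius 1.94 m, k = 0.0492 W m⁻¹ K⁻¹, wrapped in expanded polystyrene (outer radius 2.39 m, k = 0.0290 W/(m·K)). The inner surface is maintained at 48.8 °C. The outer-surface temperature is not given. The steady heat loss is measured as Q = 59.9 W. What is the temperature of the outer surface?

Sum the resistances:
  R_nickel alloy = (1/1.27 − 1/1.31)/(4πk) = 0.02404/(4π·10.8) = 1.772×10^-4 K/W
  R_cellular glass = (1/1.31 − 1/1.94)/(4πk) = 0.2479/(4π·0.0492) = 0.4010 K/W
  R_expanded polystyrene = (1/1.94 − 1/2.39)/(4πk) = 0.09705/(4π·0.0290) = 0.2663 K/W
ΣR = 0.6675 K/W
ΔT = Q·ΣR = 59.9 × 0.6675 = 39.98 K
Heat flows outward, so T_out = T_in − ΔT = 48.8 − 39.98 = 8.82 °C

T_out = 8.82 °C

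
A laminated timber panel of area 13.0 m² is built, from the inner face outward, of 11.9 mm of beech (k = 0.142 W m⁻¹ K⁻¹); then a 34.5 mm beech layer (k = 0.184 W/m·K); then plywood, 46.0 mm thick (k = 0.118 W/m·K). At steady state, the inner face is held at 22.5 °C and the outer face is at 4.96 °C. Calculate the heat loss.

Resistance network (inner→outer):
  R_beech = L/(kA) = 0.0119/(0.142·13.0) = 0.006446 K/W
  R_beech = L/(kA) = 0.0345/(0.184·13.0) = 0.01442 K/W
  R_plywood = L/(kA) = 0.0460/(0.118·13.0) = 0.02999 K/W
ΣR = 0.006446 + 0.01442 + 0.02999 = 0.05086 K/W
Q = ΔT/ΣR = (22.5 °C − 4.96 °C)/0.05086 = 345 W

Q = 345 W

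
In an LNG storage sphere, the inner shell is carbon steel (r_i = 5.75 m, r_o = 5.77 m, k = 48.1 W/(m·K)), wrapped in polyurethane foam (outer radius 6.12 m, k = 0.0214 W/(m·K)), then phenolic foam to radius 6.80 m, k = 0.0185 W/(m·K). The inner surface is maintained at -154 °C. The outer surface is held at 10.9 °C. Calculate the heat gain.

Resistance network (inner→outer):
  R_carbon steel = (1/5.75 − 1/5.77)/(4πk) = 6.028×10^-4/(4π·48.1) = 9.973×10^-7 K/W
  R_polyurethane foam = (1/5.77 − 1/6.12)/(4πk) = 0.009912/(4π·0.0214) = 0.03686 K/W
  R_phenolic foam = (1/6.12 − 1/6.80)/(4πk) = 0.01634/(4π·0.0185) = 0.07029 K/W
ΣR = 9.973×10^-7 + 0.03686 + 0.07029 = 0.1072 K/W
Q = ΔT/ΣR = (-154 °C − 10.9 °C)/0.1072 = -1540 W
(Negative Q ⇒ heat flows inward; heat gain = 1540 W.)

Q = 1540 W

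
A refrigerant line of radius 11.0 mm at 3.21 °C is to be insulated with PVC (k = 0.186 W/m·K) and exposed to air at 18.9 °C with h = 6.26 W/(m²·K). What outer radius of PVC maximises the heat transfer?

For a cylinder, r_cr = k_ins/h = 0.186/6.26 = 0.0297 m = 2.97 cm

r_cr = 2.97 cm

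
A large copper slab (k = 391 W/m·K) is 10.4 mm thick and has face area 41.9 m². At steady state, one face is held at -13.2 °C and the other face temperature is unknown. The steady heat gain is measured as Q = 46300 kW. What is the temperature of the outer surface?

T_out = 16.2 °C

Sum the resistances:
  R_copper = L/(kA) = 0.0104/(391·41.9) = 6.348×10^-7 K/W
ΣR = 6.348×10^-7 K/W
ΔT = Q·ΣR = 4.63×10^7 × 6.348×10^-7 = 29.39 K
Heat flows inward, so T_out = T_in + ΔT = -13.2 + 29.39 = 16.2 °C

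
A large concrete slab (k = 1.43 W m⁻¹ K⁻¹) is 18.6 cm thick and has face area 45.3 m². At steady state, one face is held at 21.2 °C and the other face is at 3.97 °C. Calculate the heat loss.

Q = kA·ΔT/L = 1.43 × 45.3 × |21.2 °C − 3.97 °C| / 0.186 = 6000 W

Q = 6.00 kW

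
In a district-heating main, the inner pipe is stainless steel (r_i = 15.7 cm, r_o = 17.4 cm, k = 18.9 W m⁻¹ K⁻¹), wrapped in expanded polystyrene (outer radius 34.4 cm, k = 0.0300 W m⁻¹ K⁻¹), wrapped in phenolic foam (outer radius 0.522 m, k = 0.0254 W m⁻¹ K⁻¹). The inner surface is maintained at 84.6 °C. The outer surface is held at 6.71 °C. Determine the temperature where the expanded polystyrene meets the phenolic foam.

Resistance network (inner→outer):
  R'_stainless steel = ln(0.174/0.157)/(2πk) = 0.1028/(2π·18.9) = 8.657×10^-4 m·K/W
  R'_expanded polystyrene = ln(0.344/0.174)/(2πk) = 0.6816/(2π·0.0300) = 3.616 m·K/W
  R'_phenolic foam = ln(0.522/0.344)/(2πk) = 0.4170/(2π·0.0254) = 2.613 m·K/W
ΣR = 8.657×10^-4 + 3.616 + 2.613 = 6.230 m·K/W
Q' = ΔT/ΣR = (84.6 °C − 6.71 °C)/6.230 = 12.50 W/m
From the inner boundary to the expanded polystyrene/phenolic foam interface, ΣR_partial = 3.617 m·K/W.
T_interface = T_in − Q'·ΣR_partial = 84.6 °C − (12.50)(3.617) = 39.4 °C

T = 39.4 °C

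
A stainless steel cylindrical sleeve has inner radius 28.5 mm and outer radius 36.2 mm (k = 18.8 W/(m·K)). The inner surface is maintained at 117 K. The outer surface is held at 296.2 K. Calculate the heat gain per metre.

Q' = 88.5 kW/m

Q' = 2πk·ΔT/ln(r₂/r₁) = 2π × 18.8 × 179.2 / ln(0.0362/0.0285) = 88500 W/m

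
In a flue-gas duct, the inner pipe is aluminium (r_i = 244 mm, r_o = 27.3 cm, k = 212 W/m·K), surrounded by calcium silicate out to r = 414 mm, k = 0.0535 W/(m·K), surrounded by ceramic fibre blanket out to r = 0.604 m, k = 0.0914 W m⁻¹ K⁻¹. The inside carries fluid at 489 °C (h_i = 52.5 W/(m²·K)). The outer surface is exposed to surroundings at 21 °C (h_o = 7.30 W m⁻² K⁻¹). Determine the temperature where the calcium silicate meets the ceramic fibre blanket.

Resistance network (inner→outer):
  R'_conv,in = 1/(2πr h) = 1/(2π·0.244·52.5) = 0.01242 m·K/W
  R'_aluminium = ln(0.273/0.244)/(2πk) = 0.1123/(2π·212) = 8.431×10^-5 m·K/W
  R'_calcium silicate = ln(0.414/0.273)/(2πk) = 0.4164/(2π·0.0535) = 1.239 m·K/W
  R'_ceramic fibre blanket = ln(0.604/0.414)/(2πk) = 0.3777/(2π·0.0914) = 0.6577 m·K/W
  R'_conv,out = 1/(2πr h) = 1/(2π·0.604·7.30) = 0.03610 m·K/W
ΣR = 0.01242 + 8.431×10^-5 + 1.239 + 0.6577 + 0.03610 = 1.945 m·K/W
Q' = ΔT/ΣR = (489 °C − 21 °C)/1.945 = 240.6 W/m
From the inner boundary to the calcium silicate/ceramic fibre blanket interface, ΣR_partial = 1.252 m·K/W.
T_interface = T_in − Q'·ΣR_partial = 489 °C − (240.6)(1.252) = 188 °C

T = 188 °C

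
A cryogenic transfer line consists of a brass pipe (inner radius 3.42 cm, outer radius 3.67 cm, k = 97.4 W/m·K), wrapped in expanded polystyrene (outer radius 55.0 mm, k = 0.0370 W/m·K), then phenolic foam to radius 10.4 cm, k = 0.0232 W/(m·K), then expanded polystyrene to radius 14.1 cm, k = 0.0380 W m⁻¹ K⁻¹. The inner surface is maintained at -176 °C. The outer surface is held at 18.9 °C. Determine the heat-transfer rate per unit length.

Q' = 26.4 W/m

Series thermal resistances, inner to outer:
  R'_brass = ln(0.0367/0.0342)/(2πk) = 0.07055/(2π·97.4) = 1.153×10^-4 m·K/W
  R'_expanded polystyrene = ln(0.0550/0.0367)/(2πk) = 0.4046/(2π·0.0370) = 1.740 m·K/W
  R'_phenolic foam = ln(0.104/0.0550)/(2πk) = 0.6371/(2π·0.0232) = 4.370 m·K/W
  R'_expanded polystyrene = ln(0.141/0.104)/(2πk) = 0.3044/(2π·0.0380) = 1.275 m·K/W
ΣR = 1.153×10^-4 + 1.740 + 4.370 + 1.275 = 7.385 m·K/W
Q' = ΔT/ΣR = (-176 °C − 18.9 °C)/7.385 = -26.4 W/m
(Negative Q' ⇒ heat flows inward; heat gain = 26.4 W/m.)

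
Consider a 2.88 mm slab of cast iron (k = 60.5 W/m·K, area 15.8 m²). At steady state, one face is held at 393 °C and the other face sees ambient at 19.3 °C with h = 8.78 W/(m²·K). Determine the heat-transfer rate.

Treat each layer as a resistance in series:
  R_cast iron = L/(kA) = 0.00288/(60.5·15.8) = 3.013×10^-6 K/W
  R_conv,out = 1/(hA) = 1/(8.78·15.8) = 0.007209 K/W
ΣR = 3.013×10^-6 + 0.007209 = 0.007212 K/W
Q = ΔT/ΣR = (393 °C − 19.3 °C)/0.007212 = 51800 W

Q = 51800 W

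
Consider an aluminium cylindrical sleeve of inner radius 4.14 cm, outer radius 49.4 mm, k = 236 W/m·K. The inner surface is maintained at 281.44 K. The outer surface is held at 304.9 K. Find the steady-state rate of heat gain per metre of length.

Q' = 1.97×10^5 W/m

Q' = 2πk·ΔT/ln(r₂/r₁) = 2π × 236 × 23.46 / ln(0.0494/0.0414) = 1.97×10^5 W/m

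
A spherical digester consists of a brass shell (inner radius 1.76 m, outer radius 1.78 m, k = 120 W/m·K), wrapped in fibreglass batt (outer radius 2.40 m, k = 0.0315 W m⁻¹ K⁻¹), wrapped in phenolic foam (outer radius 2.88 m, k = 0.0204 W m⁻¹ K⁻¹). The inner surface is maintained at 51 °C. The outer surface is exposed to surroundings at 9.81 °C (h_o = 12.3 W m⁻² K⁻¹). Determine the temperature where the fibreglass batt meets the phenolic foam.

T = 27.3 °C

Series thermal resistances, inner to outer:
  R_brass = (1/1.76 − 1/1.78)/(4πk) = 0.006384/(4π·120) = 4.234×10^-6 K/W
  R_fibreglass batt = (1/1.78 − 1/2.40)/(4πk) = 0.1451/(4π·0.0315) = 0.3666 K/W
  R_phenolic foam = (1/2.40 − 1/2.88)/(4πk) = 0.06944/(4π·0.0204) = 0.2709 K/W
  R_conv,out = 1/(4πr²h) = 1/(4π·2.88²·12.3) = 7.800×10^-4 K/W
ΣR = 4.234×10^-6 + 0.3666 + 0.2709 + 7.800×10^-4 = 0.6383 K/W
Q = ΔT/ΣR = (51 °C − 9.81 °C)/0.6383 = 64.53 W
From the inner boundary to the fibreglass batt/phenolic foam interface, ΣR_partial = 0.3666 K/W.
T_interface = T_in − Q·ΣR_partial = 51 °C − (64.53)(0.3666) = 27.3 °C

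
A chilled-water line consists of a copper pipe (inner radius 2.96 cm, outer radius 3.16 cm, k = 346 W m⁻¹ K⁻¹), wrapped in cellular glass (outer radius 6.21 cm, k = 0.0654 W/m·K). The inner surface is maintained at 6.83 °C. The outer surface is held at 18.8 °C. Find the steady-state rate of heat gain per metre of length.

Q' = 7.28 W/m

Treat each layer as a resistance in series:
  R'_copper = ln(0.0316/0.0296)/(2πk) = 0.06538/(2π·346) = 3.008×10^-5 m·K/W
  R'_cellular glass = ln(0.0621/0.0316)/(2πk) = 0.6756/(2π·0.0654) = 1.644 m·K/W
ΣR = 3.008×10^-5 + 1.644 = 1.644 m·K/W
Q' = ΔT/ΣR = (6.83 °C − 18.8 °C)/1.644 = -7.28 W/m
(Negative Q' ⇒ heat flows inward; heat gain = 7.28 W/m.)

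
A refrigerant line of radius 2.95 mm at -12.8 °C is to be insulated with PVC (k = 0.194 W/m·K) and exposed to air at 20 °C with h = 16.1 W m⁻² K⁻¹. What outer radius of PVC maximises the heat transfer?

r_cr = 1.20 cm

For a cylinder, r_cr = k_ins/h = 0.194/16.1 = 0.0120 m = 1.20 cm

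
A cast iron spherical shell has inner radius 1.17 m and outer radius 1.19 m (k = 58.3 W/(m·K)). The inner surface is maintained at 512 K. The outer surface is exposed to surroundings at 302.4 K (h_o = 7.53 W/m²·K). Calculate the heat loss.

Treat each layer as a resistance in series:
  R_cast iron = (1/1.17 − 1/1.19)/(4πk) = 0.01436/(4π·58.3) = 1.961×10^-5 K/W
  R_conv,out = 1/(4πr²h) = 1/(4π·1.19²·7.53) = 0.007463 K/W
ΣR = 1.961×10^-5 + 0.007463 = 0.007483 K/W
Q = ΔT/ΣR = (512 K − 302.4 K)/0.007483 = 28000 W

Q = 28.0 kW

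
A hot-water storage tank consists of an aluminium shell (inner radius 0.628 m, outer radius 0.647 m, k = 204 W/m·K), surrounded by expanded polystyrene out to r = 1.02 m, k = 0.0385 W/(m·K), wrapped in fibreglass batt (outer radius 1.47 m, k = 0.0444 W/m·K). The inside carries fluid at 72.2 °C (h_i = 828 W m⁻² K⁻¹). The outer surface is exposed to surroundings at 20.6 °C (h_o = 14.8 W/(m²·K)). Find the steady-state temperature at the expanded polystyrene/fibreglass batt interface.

Resistance network (inner→outer):
  R_conv,in = 1/(4πr²h) = 1/(4π·0.628²·828) = 2.437×10^-4 K/W
  R_aluminium = (1/0.628 − 1/0.647)/(4πk) = 0.04676/(4π·204) = 1.824×10^-5 K/W
  R_expanded polystyrene = (1/0.647 − 1/1.02)/(4πk) = 0.5652/(4π·0.0385) = 1.168 K/W
  R_fibreglass batt = (1/1.02 − 1/1.47)/(4πk) = 0.3001/(4π·0.0444) = 0.5379 K/W
  R_conv,out = 1/(4πr²h) = 1/(4π·1.47²·14.8) = 0.002488 K/W
ΣR = 2.437×10^-4 + 1.824×10^-5 + 1.168 + 0.5379 + 0.002488 = 1.709 K/W
Q = ΔT/ΣR = (72.2 °C − 20.6 °C)/1.709 = 30.19 W
From the inner boundary to the expanded polystyrene/fibreglass batt interface, ΣR_partial = 1.168 K/W.
T_interface = T_in − Q·ΣR_partial = 72.2 °C − (30.19)(1.168) = 36.9 °C

T = 36.9 °C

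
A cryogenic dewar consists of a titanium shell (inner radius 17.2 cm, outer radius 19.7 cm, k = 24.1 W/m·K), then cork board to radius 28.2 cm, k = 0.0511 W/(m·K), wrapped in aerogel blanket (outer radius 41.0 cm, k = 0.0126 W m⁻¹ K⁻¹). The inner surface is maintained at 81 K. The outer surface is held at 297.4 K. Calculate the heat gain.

Q = 23.1 W

Series thermal resistances, inner to outer:
  R_titanium = (1/0.172 − 1/0.197)/(4πk) = 0.7378/(4π·24.1) = 0.002436 K/W
  R_cork board = (1/0.197 − 1/0.282)/(4πk) = 1.530/(4π·0.0511) = 2.383 K/W
  R_aerogel blanket = (1/0.282 − 1/0.410)/(4πk) = 1.107/(4π·0.0126) = 6.992 K/W
ΣR = 0.002436 + 2.383 + 6.992 = 9.377 K/W
Q = ΔT/ΣR = (81 K − 297.4 K)/9.377 = -23.1 W
(Negative Q ⇒ heat flows inward; heat gain = 23.1 W.)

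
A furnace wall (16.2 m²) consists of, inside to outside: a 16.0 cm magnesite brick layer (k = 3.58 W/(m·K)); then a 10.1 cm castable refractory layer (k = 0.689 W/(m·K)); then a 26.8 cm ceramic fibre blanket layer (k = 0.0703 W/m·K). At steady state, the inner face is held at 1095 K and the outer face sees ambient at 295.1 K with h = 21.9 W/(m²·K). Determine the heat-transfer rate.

Q = 3200 W

Treat each layer as a resistance in series:
  R_magnesite brick = L/(kA) = 0.160/(3.58·16.2) = 0.002759 K/W
  R_castable refractory = L/(kA) = 0.101/(0.689·16.2) = 0.009049 K/W
  R_ceramic fibre blanket = L/(kA) = 0.268/(0.0703·16.2) = 0.2353 K/W
  R_conv,out = 1/(hA) = 1/(21.9·16.2) = 0.002819 K/W
ΣR = 0.002759 + 0.009049 + 0.2353 + 0.002819 = 0.2499 K/W
Q = ΔT/ΣR = (1095 K − 295.1 K)/0.2499 = 3200 W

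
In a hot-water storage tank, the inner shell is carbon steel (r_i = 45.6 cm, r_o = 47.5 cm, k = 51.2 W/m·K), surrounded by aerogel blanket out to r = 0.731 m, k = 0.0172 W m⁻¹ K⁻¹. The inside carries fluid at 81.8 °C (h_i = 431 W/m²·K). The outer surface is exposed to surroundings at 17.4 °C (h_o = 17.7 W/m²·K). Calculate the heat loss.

Series thermal resistances, inner to outer:
  R_conv,in = 1/(4πr²h) = 1/(4π·0.456²·431) = 8.879×10^-4 K/W
  R_carbon steel = (1/0.456 − 1/0.475)/(4πk) = 0.08772/(4π·51.2) = 1.363×10^-4 K/W
  R_aerogel blanket = (1/0.475 − 1/0.731)/(4πk) = 0.7373/(4π·0.0172) = 3.411 K/W
  R_conv,out = 1/(4πr²h) = 1/(4π·0.731²·17.7) = 0.008414 K/W
ΣR = 8.879×10^-4 + 1.363×10^-4 + 3.411 + 0.008414 = 3.420 K/W
Q = ΔT/ΣR = (81.8 °C − 17.4 °C)/3.420 = 18.8 W

Q = 18.8 W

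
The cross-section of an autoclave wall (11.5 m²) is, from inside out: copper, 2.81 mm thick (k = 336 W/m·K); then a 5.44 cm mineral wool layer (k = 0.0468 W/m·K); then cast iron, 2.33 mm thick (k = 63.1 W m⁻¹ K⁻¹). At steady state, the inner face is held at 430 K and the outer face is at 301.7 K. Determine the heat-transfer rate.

Q = 1270 W

Resistance network (inner→outer):
  R_copper = L/(kA) = 0.00281/(336·11.5) = 7.272×10^-7 K/W
  R_mineral wool = L/(kA) = 0.0544/(0.0468·11.5) = 0.1011 K/W
  R_cast iron = L/(kA) = 0.00233/(63.1·11.5) = 3.211×10^-6 K/W
ΣR = 7.272×10^-7 + 0.1011 + 3.211×10^-6 = 0.1011 K/W
Q = ΔT/ΣR = (430 K − 301.7 K)/0.1011 = 1270 W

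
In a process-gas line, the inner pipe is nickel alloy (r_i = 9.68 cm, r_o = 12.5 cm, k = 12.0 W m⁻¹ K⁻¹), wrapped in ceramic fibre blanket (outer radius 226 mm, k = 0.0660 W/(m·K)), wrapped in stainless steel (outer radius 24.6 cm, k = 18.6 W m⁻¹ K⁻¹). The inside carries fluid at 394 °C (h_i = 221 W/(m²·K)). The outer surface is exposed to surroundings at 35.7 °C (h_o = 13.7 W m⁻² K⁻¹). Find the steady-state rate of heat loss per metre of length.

Treat each layer as a resistance in series:
  R'_conv,in = 1/(2πr h) = 1/(2π·0.0968·221) = 0.007440 m·K/W
  R'_nickel alloy = ln(0.125/0.0968)/(2πk) = 0.2557/(2π·12.0) = 0.003391 m·K/W
  R'_ceramic fibre blanket = ln(0.226/0.125)/(2πk) = 0.5922/(2π·0.0660) = 1.428 m·K/W
  R'_stainless steel = ln(0.246/0.226)/(2πk) = 0.08480/(2π·18.6) = 7.256×10^-4 m·K/W
  R'_conv,out = 1/(2πr h) = 1/(2π·0.246·13.7) = 0.04722 m·K/W
ΣR = 0.007440 + 0.003391 + 1.428 + 7.256×10^-4 + 0.04722 = 1.487 m·K/W
Q' = ΔT/ΣR = (394 °C − 35.7 °C)/1.487 = 241 W/m

Q' = 241 W/m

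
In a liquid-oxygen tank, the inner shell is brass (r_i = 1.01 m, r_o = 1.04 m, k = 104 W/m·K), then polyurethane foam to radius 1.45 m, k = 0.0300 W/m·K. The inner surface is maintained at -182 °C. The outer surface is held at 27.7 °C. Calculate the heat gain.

Q = 291 W

Treat each layer as a resistance in series:
  R_brass = (1/1.01 − 1/1.04)/(4πk) = 0.02856/(4π·104) = 2.185×10^-5 K/W
  R_polyurethane foam = (1/1.04 − 1/1.45)/(4πk) = 0.2719/(4π·0.0300) = 0.7212 K/W
ΣR = 2.185×10^-5 + 0.7212 = 0.7212 K/W
Q = ΔT/ΣR = (-182 °C − 27.7 °C)/0.7212 = -291 W
(Negative Q ⇒ heat flows inward; heat gain = 291 W.)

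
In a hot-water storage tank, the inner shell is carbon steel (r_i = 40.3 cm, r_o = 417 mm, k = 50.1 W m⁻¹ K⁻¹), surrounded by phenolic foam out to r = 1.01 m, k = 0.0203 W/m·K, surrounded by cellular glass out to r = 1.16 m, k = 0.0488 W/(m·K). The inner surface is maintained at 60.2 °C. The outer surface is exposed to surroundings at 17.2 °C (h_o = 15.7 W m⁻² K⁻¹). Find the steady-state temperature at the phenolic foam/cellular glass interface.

Series thermal resistances, inner to outer:
  R_carbon steel = (1/0.403 − 1/0.417)/(4πk) = 0.08331/(4π·50.1) = 1.323×10^-4 K/W
  R_phenolic foam = (1/0.417 − 1/1.01)/(4πk) = 1.408/(4π·0.0203) = 5.519 K/W
  R_cellular glass = (1/1.01 − 1/1.16)/(4πk) = 0.1280/(4π·0.0488) = 0.2088 K/W
  R_conv,out = 1/(4πr²h) = 1/(4π·1.16²·15.7) = 0.003767 K/W
ΣR = 1.323×10^-4 + 5.519 + 0.2088 + 0.003767 = 5.732 K/W
Q = ΔT/ΣR = (60.2 °C − 17.2 °C)/5.732 = 7.502 W
From the inner boundary to the phenolic foam/cellular glass interface, ΣR_partial = 5.519 K/W.
T_interface = T_in − Q·ΣR_partial = 60.2 °C − (7.502)(5.519) = 18.8 °C

T = 18.8 °C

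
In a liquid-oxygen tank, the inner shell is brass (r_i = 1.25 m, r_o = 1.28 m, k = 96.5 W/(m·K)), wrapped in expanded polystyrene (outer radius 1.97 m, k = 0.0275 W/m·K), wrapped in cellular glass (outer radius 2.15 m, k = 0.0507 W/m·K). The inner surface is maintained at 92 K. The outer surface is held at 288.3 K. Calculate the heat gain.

Resistance network (inner→outer):
  R_brass = (1/1.25 − 1/1.28)/(4πk) = 0.01875/(4π·96.5) = 1.546×10^-5 K/W
  R_expanded polystyrene = (1/1.28 − 1/1.97)/(4πk) = 0.2736/(4π·0.0275) = 0.7918 K/W
  R_cellular glass = (1/1.97 − 1/2.15)/(4πk) = 0.04250/(4π·0.0507) = 0.06670 K/W
ΣR = 1.546×10^-5 + 0.7918 + 0.06670 = 0.8585 K/W
Q = ΔT/ΣR = (92 K − 288.3 K)/0.8585 = -229 W
(Negative Q ⇒ heat flows inward; heat gain = 229 W.)

Q = 229 W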